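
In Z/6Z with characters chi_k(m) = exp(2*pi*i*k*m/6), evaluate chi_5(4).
chi_5(4) = zeta_6^20 = exp(2*I*pi/3)

Working: chi_5(4) = zeta_6^(5*4) = zeta_6^20. Since zeta_6^6 = 1, this equals zeta_6^2 = exp(2*pi*i*2/6) = exp(2*I*pi/3).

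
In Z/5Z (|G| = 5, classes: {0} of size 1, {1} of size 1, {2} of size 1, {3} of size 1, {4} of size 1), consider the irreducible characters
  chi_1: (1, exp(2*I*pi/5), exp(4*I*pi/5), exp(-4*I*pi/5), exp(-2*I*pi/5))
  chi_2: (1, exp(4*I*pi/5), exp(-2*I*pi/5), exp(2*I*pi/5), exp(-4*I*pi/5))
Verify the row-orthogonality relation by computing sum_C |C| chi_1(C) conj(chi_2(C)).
Sum = 0; so <chi_1, chi_2> = 0 (distinct irreducibles are orthogonal).

Argument: Compute term by term over conjugacy classes (|C| * chi_1(C) * conj(chi_2(C))):
  1*(1)*conj(1) + 1*(exp(2*I*pi/5))*conj(exp(4*I*pi/5)) + 1*(exp(4*I*pi/5))*conj(exp(-2*I*pi/5)) + 1*(exp(-4*I*pi/5))*conj(exp(2*I*pi/5)) + 1*(exp(-2*I*pi/5))*conj(exp(-4*I*pi/5))
  = (1) + (exp(-2*I*pi/5)) + (exp(-4*I*pi/5)) + (exp(4*I*pi/5)) + (exp(2*I*pi/5))
  = 0.
(Exp terms are combined using exp(i*s)*conj(exp(i*t)) = exp(i*(s-t)), and sums of them are collapsed using the identity that for every m > 1 the m distinct m-th roots of unity sum to 0, e.g. 1 + exp(2*I*pi/3) + exp(-2*I*pi/3) = 0.)
Dividing by |G| = 5 gives 0/5 = 0, matching the row-orthogonality relation <chi_1, chi_2> = [chi_1 = chi_2].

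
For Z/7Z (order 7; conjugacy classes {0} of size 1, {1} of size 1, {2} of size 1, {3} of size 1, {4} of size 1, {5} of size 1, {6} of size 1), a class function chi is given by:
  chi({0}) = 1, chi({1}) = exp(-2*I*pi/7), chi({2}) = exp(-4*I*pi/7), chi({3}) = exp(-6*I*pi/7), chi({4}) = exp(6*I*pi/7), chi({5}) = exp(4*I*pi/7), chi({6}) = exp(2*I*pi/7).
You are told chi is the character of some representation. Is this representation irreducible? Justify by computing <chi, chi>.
Irreducible: <chi, chi> = 1.

Reasoning: <chi, chi> = (1/|G|) sum_C |C| * |chi(C)|^2 = (1/7)[1*|1|^2 + 1*|exp(-2*I*pi/7)|^2 + 1*|exp(-4*I*pi/7)|^2 + 1*|exp(-6*I*pi/7)|^2 + 1*|exp(6*I*pi/7)|^2 + 1*|exp(4*I*pi/7)|^2 + 1*|exp(2*I*pi/7)|^2]
  = (1/7)[(1) + (1) + (1) + (1) + (1) + (1) + (1)] = 7/7 = 1.
(Exp terms are combined using exp(i*s)*conj(exp(i*t)) = exp(i*(s-t)), and sums of them are collapsed using the identity that for every m > 1 the m distinct m-th roots of unity sum to 0, e.g. 1 + exp(2*I*pi/3) + exp(-2*I*pi/3) = 0.)
A character is irreducible iff <chi, chi> = 1, so this representation is irreducible.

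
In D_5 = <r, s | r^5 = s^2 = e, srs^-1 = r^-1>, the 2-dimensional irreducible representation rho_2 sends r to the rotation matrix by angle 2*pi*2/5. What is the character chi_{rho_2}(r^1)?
chi_{rho_2}(r^1) = 2*cos(2*pi*2*1/5) = -sqrt(5)/2 - 1/2

Why: rho_2(r^1) is rotation by angle 2*pi*2*1/5, whose trace is 2*cos(2*pi*2*1/5) = -sqrt(5)/2 - 1/2.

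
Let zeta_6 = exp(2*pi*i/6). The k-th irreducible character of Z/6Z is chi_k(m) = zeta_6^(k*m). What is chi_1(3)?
chi_1(3) = zeta_6^3 = -1

chi_1(3) = zeta_6^(1*3) = zeta_6^3. Since zeta_6^6 = 1, this equals zeta_6^3 = exp(2*pi*i*3/6) = -1.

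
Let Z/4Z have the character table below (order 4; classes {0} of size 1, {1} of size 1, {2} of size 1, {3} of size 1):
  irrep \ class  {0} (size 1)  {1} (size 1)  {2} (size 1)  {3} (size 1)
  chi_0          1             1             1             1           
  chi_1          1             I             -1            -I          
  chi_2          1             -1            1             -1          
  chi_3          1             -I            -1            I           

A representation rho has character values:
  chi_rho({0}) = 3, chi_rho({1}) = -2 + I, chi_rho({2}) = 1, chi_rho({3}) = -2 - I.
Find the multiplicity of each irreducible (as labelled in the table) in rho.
Multiplicities: chi_0: 0, chi_1: 1, chi_2: 2, chi_3: 0.

Explanation: Use <chi_rho, chi> = (1/|G|) sum_C |C| * chi_rho(C) * conj(chi(C)) with |G| = 4 for each irreducible chi in the table:
  <chi_rho, chi_0> = (1/4)[1*(3)*conj(1) + 1*(-2 + I)*conj(1) + 1*(1)*conj(1) + 1*(-2 - I)*conj(1)]
      = (1/4)[(3) + (-2 + I) + (1) + (-2 - I)] = 0/4 = 0
  <chi_rho, chi_1> = (1/4)[1*(3)*conj(1) + 1*(-2 + I)*conj(I) + 1*(1)*conj(-1) + 1*(-2 - I)*conj(-I)]
      = (1/4)[(3) + (1 + 2*I) + (-1) + (1 - 2*I)] = 4/4 = 1
  <chi_rho, chi_2> = (1/4)[1*(3)*conj(1) + 1*(-2 + I)*conj(-1) + 1*(1)*conj(1) + 1*(-2 - I)*conj(-1)]
      = (1/4)[(3) + (2 - I) + (1) + (2 + I)] = 8/4 = 2
  <chi_rho, chi_3> = (1/4)[1*(3)*conj(1) + 1*(-2 + I)*conj(-I) + 1*(1)*conj(-1) + 1*(-2 - I)*conj(I)]
      = (1/4)[(3) + (-1 - 2*I) + (-1) + (-1 + 2*I)] = 0/4 = 0
(Exp terms are combined using exp(i*s)*conj(exp(i*t)) = exp(i*(s-t)), and sums of them are collapsed using the identity that for every m > 1 the m distinct m-th roots of unity sum to 0, e.g. 1 + exp(2*I*pi/3) + exp(-2*I*pi/3) = 0.)
Dimension check: dim(rho) = sum (mult * dim) = 0*1 + 1*1 + 2*1 + 0*1 = 3 = chi_rho(e) = 3.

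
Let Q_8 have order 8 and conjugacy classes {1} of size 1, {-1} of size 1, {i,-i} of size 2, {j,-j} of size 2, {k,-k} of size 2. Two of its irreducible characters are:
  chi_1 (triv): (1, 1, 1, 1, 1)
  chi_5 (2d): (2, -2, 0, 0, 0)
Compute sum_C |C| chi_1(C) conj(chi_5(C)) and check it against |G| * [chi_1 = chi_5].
Sum = 0; so <chi_1, chi_5> = 0 (distinct irreducibles are orthogonal).

Derivation: Compute term by term over conjugacy classes (|C| * chi_1(C) * conj(chi_5(C))):
  1*(1)*conj(2) + 1*(1)*conj(-2) + 2*(1)*conj(0) + 2*(1)*conj(0) + 2*(1)*conj(0)
  = (2) + (-2) + (0) + (0) + (0)
  = 0.
Dividing by |G| = 8 gives 0/8 = 0, matching the row-orthogonality relation <chi_1, chi_5> = [chi_1 = chi_5].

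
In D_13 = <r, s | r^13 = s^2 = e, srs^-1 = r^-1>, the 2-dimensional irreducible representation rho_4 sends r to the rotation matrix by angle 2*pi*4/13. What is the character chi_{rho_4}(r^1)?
chi_{rho_4}(r^1) = 2*cos(2*pi*4*1/13) = -2*cos(5*pi/13)

Argument: rho_4(r^1) is rotation by angle 2*pi*4*1/13, whose trace is 2*cos(2*pi*4*1/13) = -2*cos(5*pi/13).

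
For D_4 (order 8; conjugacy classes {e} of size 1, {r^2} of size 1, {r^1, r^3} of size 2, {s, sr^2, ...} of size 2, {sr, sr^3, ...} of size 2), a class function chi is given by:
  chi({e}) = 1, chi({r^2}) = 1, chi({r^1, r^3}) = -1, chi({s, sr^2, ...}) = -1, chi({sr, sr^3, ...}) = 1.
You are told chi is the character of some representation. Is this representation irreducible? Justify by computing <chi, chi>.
Irreducible: <chi, chi> = 1.

<chi, chi> = (1/|G|) sum_C |C| * |chi(C)|^2 = (1/8)[1*|1|^2 + 1*|1|^2 + 2*|-1|^2 + 2*|-1|^2 + 2*|1|^2]
  = (1/8)[(1) + (1) + (2) + (2) + (2)] = 8/8 = 1.
A character is irreducible iff <chi, chi> = 1, so this representation is irreducible.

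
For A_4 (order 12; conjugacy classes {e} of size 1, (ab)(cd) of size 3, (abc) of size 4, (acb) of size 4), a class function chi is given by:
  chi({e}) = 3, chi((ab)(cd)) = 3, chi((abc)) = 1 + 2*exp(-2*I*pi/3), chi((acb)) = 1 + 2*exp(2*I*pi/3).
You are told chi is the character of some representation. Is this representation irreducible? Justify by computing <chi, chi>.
Not irreducible (reducible): <chi, chi> = 5 > 1.

Why: <chi, chi> = (1/|G|) sum_C |C| * |chi(C)|^2 = (1/12)[1*|3|^2 + 3*|3|^2 + 4*|1 + 2*exp(-2*I*pi/3)|^2 + 4*|1 + 2*exp(2*I*pi/3)|^2]
  = (1/12)[(9) + (27) + (12) + (12)] = 60/12 = 5.
(Exp terms are combined using exp(i*s)*conj(exp(i*t)) = exp(i*(s-t)), and sums of them are collapsed using the identity that for every m > 1 the m distinct m-th roots of unity sum to 0, e.g. 1 + exp(2*I*pi/3) + exp(-2*I*pi/3) = 0.)
A character is irreducible iff <chi, chi> = 1, so this representation is reducible.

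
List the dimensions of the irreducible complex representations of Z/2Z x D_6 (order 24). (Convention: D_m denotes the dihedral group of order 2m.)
Dimensions: 1, 1, 1, 1, 1, 1, 1, 1, 2, 2, 2, 2

Details: There are 12 irreducibles (= number of conjugacy classes). Their dimensions d_i satisfy sum d_i^2 = |G| = 24: 1 + 1 + 1 + 1 + 1 + 1 + 1 + 1 + 4 + 4 + 4 + 4 = 24. (For the product with Z/2Z: each of the 2 1-dim characters of Z/2Z tensors with each irrep of D_6, giving 2 copies of each D_6-dimension.)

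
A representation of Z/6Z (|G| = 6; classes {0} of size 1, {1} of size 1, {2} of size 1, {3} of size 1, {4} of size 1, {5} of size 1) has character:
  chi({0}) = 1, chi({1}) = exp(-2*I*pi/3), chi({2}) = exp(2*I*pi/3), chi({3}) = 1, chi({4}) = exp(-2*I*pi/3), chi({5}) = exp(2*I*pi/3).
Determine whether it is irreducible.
Irreducible: <chi, chi> = 1.

<chi, chi> = (1/|G|) sum_C |C| * |chi(C)|^2 = (1/6)[1*|1|^2 + 1*|exp(-2*I*pi/3)|^2 + 1*|exp(2*I*pi/3)|^2 + 1*|1|^2 + 1*|exp(-2*I*pi/3)|^2 + 1*|exp(2*I*pi/3)|^2]
  = (1/6)[(1) + (1) + (1) + (1) + (1) + (1)] = 6/6 = 1.
(Exp terms are combined using exp(i*s)*conj(exp(i*t)) = exp(i*(s-t)), and sums of them are collapsed using the identity that for every m > 1 the m distinct m-th roots of unity sum to 0, e.g. 1 + exp(2*I*pi/3) + exp(-2*I*pi/3) = 0.)
A character is irreducible iff <chi, chi> = 1, so this representation is irreducible.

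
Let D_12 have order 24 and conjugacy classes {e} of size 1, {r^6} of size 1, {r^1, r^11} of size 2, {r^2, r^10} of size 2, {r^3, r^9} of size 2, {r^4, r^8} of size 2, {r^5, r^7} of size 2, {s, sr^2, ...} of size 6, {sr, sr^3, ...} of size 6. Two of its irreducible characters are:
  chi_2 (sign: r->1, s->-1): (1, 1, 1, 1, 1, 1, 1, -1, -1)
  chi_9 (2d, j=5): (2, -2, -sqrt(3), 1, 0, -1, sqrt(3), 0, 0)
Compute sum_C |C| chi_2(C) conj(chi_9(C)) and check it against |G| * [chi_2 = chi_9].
Sum = 0; so <chi_2, chi_9> = 0 (distinct irreducibles are orthogonal).

Working: Compute term by term over conjugacy classes (|C| * chi_2(C) * conj(chi_9(C))):
  1*(1)*conj(2) + 1*(1)*conj(-2) + 2*(1)*conj(-sqrt(3)) + 2*(1)*conj(1) + 2*(1)*conj(0) + 2*(1)*conj(-1) + 2*(1)*conj(sqrt(3)) + 6*(-1)*conj(0) + 6*(-1)*conj(0)
  = (2) + (-2) + (-2*sqrt(3)) + (2) + (0) + (-2) + (2*sqrt(3)) + (0) + (0)
  = 0.
Dividing by |G| = 24 gives 0/24 = 0, matching the row-orthogonality relation <chi_2, chi_9> = [chi_2 = chi_9].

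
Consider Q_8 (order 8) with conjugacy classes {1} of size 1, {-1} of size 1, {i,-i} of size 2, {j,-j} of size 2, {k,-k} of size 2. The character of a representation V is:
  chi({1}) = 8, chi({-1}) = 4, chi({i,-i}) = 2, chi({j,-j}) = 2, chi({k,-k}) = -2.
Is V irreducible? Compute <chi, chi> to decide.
Not irreducible (reducible): <chi, chi> = 13 > 1.

Details: <chi, chi> = (1/|G|) sum_C |C| * |chi(C)|^2 = (1/8)[1*|8|^2 + 1*|4|^2 + 2*|2|^2 + 2*|2|^2 + 2*|-2|^2]
  = (1/8)[(64) + (16) + (8) + (8) + (8)] = 104/8 = 13.
A character is irreducible iff <chi, chi> = 1, so this representation is reducible.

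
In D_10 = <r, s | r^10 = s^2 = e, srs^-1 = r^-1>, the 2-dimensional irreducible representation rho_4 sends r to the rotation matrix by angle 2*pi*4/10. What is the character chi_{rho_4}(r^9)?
chi_{rho_4}(r^9) = 2*cos(2*pi*4*9/10) = -sqrt(5)/2 - 1/2

Proof sketch: rho_4(r^9) is rotation by angle 2*pi*4*9/10, whose trace is 2*cos(2*pi*4*9/10) = -sqrt(5)/2 - 1/2.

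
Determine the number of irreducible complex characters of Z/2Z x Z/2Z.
4

Reasoning: The number of irreducible complex representations of a finite group equals its number of conjugacy classes. Z/2Z x Z/2Z is abelian of order 4, so every element is its own conjugacy class: 4 classes, so Z/2Z x Z/2Z (order 4) has exactly 4 irreducible complex representations.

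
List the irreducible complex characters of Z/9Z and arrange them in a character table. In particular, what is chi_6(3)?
Character table of Z/9Z (irreps indexed chi_0,...,chi_8 with chi_k(m) = zeta_9^(k*m), zeta_9 = exp(2*pi*i/9)):
  irrep \ class  {0} (size 1)  {1} (size 1)    {2} (size 1)    {3} (size 1)    {4} (size 1)    {5} (size 1)    {6} (size 1)    {7} (size 1)    {8} (size 1)  
  chi_0          1             1               1               1               1               1               1               1               1             
  chi_1          1             exp(2*I*pi/9)   exp(4*I*pi/9)   exp(2*I*pi/3)   exp(8*I*pi/9)   exp(-8*I*pi/9)  exp(-2*I*pi/3)  exp(-4*I*pi/9)  exp(-2*I*pi/9)
  chi_2          1             exp(4*I*pi/9)   exp(8*I*pi/9)   exp(-2*I*pi/3)  exp(-2*I*pi/9)  exp(2*I*pi/9)   exp(2*I*pi/3)   exp(-8*I*pi/9)  exp(-4*I*pi/9)
  chi_3          1             exp(2*I*pi/3)   exp(-2*I*pi/3)  1               exp(2*I*pi/3)   exp(-2*I*pi/3)  1               exp(2*I*pi/3)   exp(-2*I*pi/3)
  chi_4          1             exp(8*I*pi/9)   exp(-2*I*pi/9)  exp(2*I*pi/3)   exp(-4*I*pi/9)  exp(4*I*pi/9)   exp(-2*I*pi/3)  exp(2*I*pi/9)   exp(-8*I*pi/9)
  chi_5          1             exp(-8*I*pi/9)  exp(2*I*pi/9)   exp(-2*I*pi/3)  exp(4*I*pi/9)   exp(-4*I*pi/9)  exp(2*I*pi/3)   exp(-2*I*pi/9)  exp(8*I*pi/9) 
  chi_6          1             exp(-2*I*pi/3)  exp(2*I*pi/3)   1               exp(-2*I*pi/3)  exp(2*I*pi/3)   1               exp(-2*I*pi/3)  exp(2*I*pi/3) 
  chi_7          1             exp(-4*I*pi/9)  exp(-8*I*pi/9)  exp(2*I*pi/3)   exp(2*I*pi/9)   exp(-2*I*pi/9)  exp(-2*I*pi/3)  exp(8*I*pi/9)   exp(4*I*pi/9) 
  chi_8          1             exp(-2*I*pi/9)  exp(-4*I*pi/9)  exp(-2*I*pi/3)  exp(-8*I*pi/9)  exp(8*I*pi/9)   exp(2*I*pi/3)   exp(4*I*pi/9)   exp(2*I*pi/9) 

Spot check: chi_6(3) = zeta_9^(6*3) = zeta_9^18 = 1.

Solution. Z/9Z is abelian, so all 9 irreducible complex representations are 1-dimensional. They are given by chi_k(m) = zeta_9^(k*m) for k = 0,...,8. Row orthogonality: sum_m chi_k(m) conj(chi_l(m)) = 9 * [k = l].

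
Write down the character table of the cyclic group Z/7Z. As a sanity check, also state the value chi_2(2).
Character table of Z/7Z (irreps indexed chi_0,...,chi_6 with chi_k(m) = zeta_7^(k*m), zeta_7 = exp(2*pi*i/7)):
  irrep \ class  {0} (size 1)  {1} (size 1)    {2} (size 1)    {3} (size 1)    {4} (size 1)    {5} (size 1)    {6} (size 1)  
  chi_0          1             1               1               1               1               1               1             
  chi_1          1             exp(2*I*pi/7)   exp(4*I*pi/7)   exp(6*I*pi/7)   exp(-6*I*pi/7)  exp(-4*I*pi/7)  exp(-2*I*pi/7)
  chi_2          1             exp(4*I*pi/7)   exp(-6*I*pi/7)  exp(-2*I*pi/7)  exp(2*I*pi/7)   exp(6*I*pi/7)   exp(-4*I*pi/7)
  chi_3          1             exp(6*I*pi/7)   exp(-2*I*pi/7)  exp(4*I*pi/7)   exp(-4*I*pi/7)  exp(2*I*pi/7)   exp(-6*I*pi/7)
  chi_4          1             exp(-6*I*pi/7)  exp(2*I*pi/7)   exp(-4*I*pi/7)  exp(4*I*pi/7)   exp(-2*I*pi/7)  exp(6*I*pi/7) 
  chi_5          1             exp(-4*I*pi/7)  exp(6*I*pi/7)   exp(2*I*pi/7)   exp(-2*I*pi/7)  exp(-6*I*pi/7)  exp(4*I*pi/7) 
  chi_6          1             exp(-2*I*pi/7)  exp(-4*I*pi/7)  exp(-6*I*pi/7)  exp(6*I*pi/7)   exp(4*I*pi/7)   exp(2*I*pi/7) 

Spot check: chi_2(2) = zeta_7^(2*2) = zeta_7^4 = exp(-6*I*pi/7).

Why: Z/7Z is abelian, so all 7 irreducible complex representations are 1-dimensional. They are given by chi_k(m) = zeta_7^(k*m) for k = 0,...,6. Row orthogonality: sum_m chi_k(m) conj(chi_l(m)) = 7 * [k = l].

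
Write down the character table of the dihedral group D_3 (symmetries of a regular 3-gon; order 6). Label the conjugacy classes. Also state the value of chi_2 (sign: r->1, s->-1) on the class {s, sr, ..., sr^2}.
Conjugacy classes: {e} of size 1, {r^1, r^2} of size 2, {s, sr, ..., sr^2} of size 3.
Character table:
  irrep \ class              {e} (size 1)  {r^1, r^2} (size 2)  {s, sr, ..., sr^2} (size 3)
  chi_1 (triv)               1             1                    1                          
  chi_2 (sign: r->1, s->-1)  1             1                    -1                         
  chi_3 (2d, j=1)            2             -1                   0                          

Spot check: chi_2 (sign: r->1, s->-1) on {s, sr, ..., sr^2} = -1.

Why: D_3 has order 2*3 = 6 with 3 conjugacy classes, hence 3 irreducibles. Sum of squared dims 1 + 1 + 4 = 6 = |G|. Linear characters come from the abelianisation; the 2-dimensional irreps have character r^k -> 2*cos(2*pi*j*k/3), reflections -> 0.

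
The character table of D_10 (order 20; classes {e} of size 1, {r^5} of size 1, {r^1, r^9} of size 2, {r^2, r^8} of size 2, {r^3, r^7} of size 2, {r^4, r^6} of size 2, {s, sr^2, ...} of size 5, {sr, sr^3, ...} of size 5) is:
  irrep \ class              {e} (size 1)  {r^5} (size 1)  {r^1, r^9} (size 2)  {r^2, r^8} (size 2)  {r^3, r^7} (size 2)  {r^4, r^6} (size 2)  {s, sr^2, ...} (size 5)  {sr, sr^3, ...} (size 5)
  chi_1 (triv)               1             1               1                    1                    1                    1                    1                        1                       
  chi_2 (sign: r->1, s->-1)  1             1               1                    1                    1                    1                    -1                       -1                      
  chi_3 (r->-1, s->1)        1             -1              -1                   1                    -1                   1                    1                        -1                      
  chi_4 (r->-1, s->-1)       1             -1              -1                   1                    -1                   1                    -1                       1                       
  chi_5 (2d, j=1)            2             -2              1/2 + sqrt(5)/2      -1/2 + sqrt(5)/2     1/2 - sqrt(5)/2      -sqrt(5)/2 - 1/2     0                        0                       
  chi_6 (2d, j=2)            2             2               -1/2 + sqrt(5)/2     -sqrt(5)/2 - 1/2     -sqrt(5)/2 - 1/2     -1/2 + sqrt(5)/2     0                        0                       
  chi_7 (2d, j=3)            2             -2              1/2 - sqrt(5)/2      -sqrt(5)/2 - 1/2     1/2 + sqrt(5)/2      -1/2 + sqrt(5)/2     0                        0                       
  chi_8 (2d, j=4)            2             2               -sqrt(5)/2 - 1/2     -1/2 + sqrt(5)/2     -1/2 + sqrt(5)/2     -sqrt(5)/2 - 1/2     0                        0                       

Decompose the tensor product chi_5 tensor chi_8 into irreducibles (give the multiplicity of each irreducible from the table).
chi_5 tensor chi_8 = chi_3 + chi_4 + chi_7 (all other irreducibles have multiplicity 0).

Argument: The character of a tensor product is the pointwise product (chi_5 * chi_8)(C) = chi_5(C) * chi_8(C):
  {e}: (2)*(2), {r^5}: (-2)*(2), {r^1, r^9}: (1/2 + sqrt(5)/2)*(-sqrt(5)/2 - 1/2), {r^2, r^8}: (-1/2 + sqrt(5)/2)*(-1/2 + sqrt(5)/2), {r^3, r^7}: (1/2 - sqrt(5)/2)*(-1/2 + sqrt(5)/2), {r^4, r^6}: (-sqrt(5)/2 - 1/2)*(-sqrt(5)/2 - 1/2), {s, sr^2, ...}: (0)*(0), {sr, sr^3, ...}: (0)*(0)
so (chi_5 * chi_8) takes values
  {e} -> 4, {r^5} -> -4, {r^1, r^9} -> -3/2 - sqrt(5)/2, {r^2, r^8} -> 3/2 - sqrt(5)/2, {r^3, r^7} -> -3/2 + sqrt(5)/2, {r^4, r^6} -> sqrt(5)/2 + 3/2, {s, sr^2, ...} -> 0, {sr, sr^3, ...} -> 0.
Now take the inner product of this character with each irreducible chi from the table, <chi_5*chi_8, chi> = (1/20) sum_C |C| (chi_5*chi_8)(C) conj(chi(C)):
  <chi_5*chi_8, chi_1> = (1/20)[1*(4)*conj(1) + 1*(-4)*conj(1) + 2*(-3/2 - sqrt(5)/2)*conj(1) + 2*(3/2 - sqrt(5)/2)*conj(1) + 2*(-3/2 + sqrt(5)/2)*conj(1) + 2*(sqrt(5)/2 + 3/2)*conj(1) + 5*(0)*conj(1) + 5*(0)*conj(1)]
      = (1/20)[(4) + (-4) + (-3 - sqrt(5)) + (3 - sqrt(5)) + (-3 + sqrt(5)) + (sqrt(5) + 3) + (0) + (0)] = 0/20 = 0
  <chi_5*chi_8, chi_2> = (1/20)[1*(4)*conj(1) + 1*(-4)*conj(1) + 2*(-3/2 - sqrt(5)/2)*conj(1) + 2*(3/2 - sqrt(5)/2)*conj(1) + 2*(-3/2 + sqrt(5)/2)*conj(1) + 2*(sqrt(5)/2 + 3/2)*conj(1) + 5*(0)*conj(-1) + 5*(0)*conj(-1)]
      = (1/20)[(4) + (-4) + (-3 - sqrt(5)) + (3 - sqrt(5)) + (-3 + sqrt(5)) + (sqrt(5) + 3) + (0) + (0)] = 0/20 = 0
  <chi_5*chi_8, chi_3> = (1/20)[1*(4)*conj(1) + 1*(-4)*conj(-1) + 2*(-3/2 - sqrt(5)/2)*conj(-1) + 2*(3/2 - sqrt(5)/2)*conj(1) + 2*(-3/2 + sqrt(5)/2)*conj(-1) + 2*(sqrt(5)/2 + 3/2)*conj(1) + 5*(0)*conj(1) + 5*(0)*conj(-1)]
      = (1/20)[(4) + (4) + (sqrt(5) + 3) + (3 - sqrt(5)) + (3 - sqrt(5)) + (sqrt(5) + 3) + (0) + (0)] = 20/20 = 1
  <chi_5*chi_8, chi_4> = (1/20)[1*(4)*conj(1) + 1*(-4)*conj(-1) + 2*(-3/2 - sqrt(5)/2)*conj(-1) + 2*(3/2 - sqrt(5)/2)*conj(1) + 2*(-3/2 + sqrt(5)/2)*conj(-1) + 2*(sqrt(5)/2 + 3/2)*conj(1) + 5*(0)*conj(-1) + 5*(0)*conj(1)]
      = (1/20)[(4) + (4) + (sqrt(5) + 3) + (3 - sqrt(5)) + (3 - sqrt(5)) + (sqrt(5) + 3) + (0) + (0)] = 20/20 = 1
  <chi_5*chi_8, chi_5> = (1/20)[1*(4)*conj(2) + 1*(-4)*conj(-2) + 2*(-3/2 - sqrt(5)/2)*conj(1/2 + sqrt(5)/2) + 2*(3/2 - sqrt(5)/2)*conj(-1/2 + sqrt(5)/2) + 2*(-3/2 + sqrt(5)/2)*conj(1/2 - sqrt(5)/2) + 2*(sqrt(5)/2 + 3/2)*conj(-sqrt(5)/2 - 1/2) + 5*(0)*conj(0) + 5*(0)*conj(0)]
      = (1/20)[(8) + (8) + (-2*sqrt(5) - 4) + (-4 + 2*sqrt(5)) + (-4 + 2*sqrt(5)) + (-2*sqrt(5) - 4) + (0) + (0)] = 0/20 = 0
  <chi_5*chi_8, chi_6> = (1/20)[1*(4)*conj(2) + 1*(-4)*conj(2) + 2*(-3/2 - sqrt(5)/2)*conj(-1/2 + sqrt(5)/2) + 2*(3/2 - sqrt(5)/2)*conj(-sqrt(5)/2 - 1/2) + 2*(-3/2 + sqrt(5)/2)*conj(-sqrt(5)/2 - 1/2) + 2*(sqrt(5)/2 + 3/2)*conj(-1/2 + sqrt(5)/2) + 5*(0)*conj(0) + 5*(0)*conj(0)]
      = (1/20)[(8) + (-8) + (-sqrt(5) - 1) + (1 - sqrt(5)) + (-1 + sqrt(5)) + (1 + sqrt(5)) + (0) + (0)] = 0/20 = 0
  <chi_5*chi_8, chi_7> = (1/20)[1*(4)*conj(2) + 1*(-4)*conj(-2) + 2*(-3/2 - sqrt(5)/2)*conj(1/2 - sqrt(5)/2) + 2*(3/2 - sqrt(5)/2)*conj(-sqrt(5)/2 - 1/2) + 2*(-3/2 + sqrt(5)/2)*conj(1/2 + sqrt(5)/2) + 2*(sqrt(5)/2 + 3/2)*conj(-1/2 + sqrt(5)/2) + 5*(0)*conj(0) + 5*(0)*conj(0)]
      = (1/20)[(8) + (8) + (1 + sqrt(5)) + (1 - sqrt(5)) + (1 - sqrt(5)) + (1 + sqrt(5)) + (0) + (0)] = 20/20 = 1
  <chi_5*chi_8, chi_8> = (1/20)[1*(4)*conj(2) + 1*(-4)*conj(2) + 2*(-3/2 - sqrt(5)/2)*conj(-sqrt(5)/2 - 1/2) + 2*(3/2 - sqrt(5)/2)*conj(-1/2 + sqrt(5)/2) + 2*(-3/2 + sqrt(5)/2)*conj(-1/2 + sqrt(5)/2) + 2*(sqrt(5)/2 + 3/2)*conj(-sqrt(5)/2 - 1/2) + 5*(0)*conj(0) + 5*(0)*conj(0)]
      = (1/20)[(8) + (-8) + (4 + 2*sqrt(5)) + (-4 + 2*sqrt(5)) + (4 - 2*sqrt(5)) + (-2*sqrt(5) - 4) + (0) + (0)] = 0/20 = 0
Hence the multiplicities are chi_3: 1, chi_4: 1, chi_7: 1. Dimension check: dim(chi_5)*dim(chi_8) = 2*2 = 4 and sum (mult * dim) = 1*1 + 1*1 + 1*2 = 4.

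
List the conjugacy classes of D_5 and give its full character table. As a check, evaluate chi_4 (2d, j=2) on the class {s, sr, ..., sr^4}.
Conjugacy classes: {e} of size 1, {r^1, r^4} of size 2, {r^2, r^3} of size 2, {s, sr, ..., sr^4} of size 5.
Character table:
  irrep \ class              {e} (size 1)  {r^1, r^4} (size 2)  {r^2, r^3} (size 2)  {s, sr, ..., sr^4} (size 5)
  chi_1 (triv)               1             1                    1                    1                          
  chi_2 (sign: r->1, s->-1)  1             1                    1                    -1                         
  chi_3 (2d, j=1)            2             -1/2 + sqrt(5)/2     -sqrt(5)/2 - 1/2     0                          
  chi_4 (2d, j=2)            2             -sqrt(5)/2 - 1/2     -1/2 + sqrt(5)/2     0                          

Spot check: chi_4 (2d, j=2) on {s, sr, ..., sr^4} = 0.

D_5 has order 2*5 = 10 with 4 conjugacy classes, hence 4 irreducibles. Sum of squared dims 1 + 1 + 4 + 4 = 10 = |G|. Linear characters come from the abelianisation; the 2-dimensional irreps have character r^k -> 2*cos(2*pi*j*k/5), reflections -> 0.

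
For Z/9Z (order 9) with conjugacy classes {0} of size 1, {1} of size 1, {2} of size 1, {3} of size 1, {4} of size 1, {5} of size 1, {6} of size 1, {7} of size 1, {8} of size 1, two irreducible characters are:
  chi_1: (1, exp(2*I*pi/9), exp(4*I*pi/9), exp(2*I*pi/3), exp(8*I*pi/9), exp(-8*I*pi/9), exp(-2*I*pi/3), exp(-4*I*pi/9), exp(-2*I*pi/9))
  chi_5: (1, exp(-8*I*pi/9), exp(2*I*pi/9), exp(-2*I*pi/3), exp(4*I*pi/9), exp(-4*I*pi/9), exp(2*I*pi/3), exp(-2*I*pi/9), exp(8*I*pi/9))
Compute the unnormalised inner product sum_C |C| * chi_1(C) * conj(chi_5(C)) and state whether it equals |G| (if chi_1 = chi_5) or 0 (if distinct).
Sum = 0; so <chi_1, chi_5> = 0 (distinct irreducibles are orthogonal).

Argument: Compute term by term over conjugacy classes (|C| * chi_1(C) * conj(chi_5(C))):
  1*(1)*conj(1) + 1*(exp(2*I*pi/9))*conj(exp(-8*I*pi/9)) + 1*(exp(4*I*pi/9))*conj(exp(2*I*pi/9)) + 1*(exp(2*I*pi/3))*conj(exp(-2*I*pi/3)) + 1*(exp(8*I*pi/9))*conj(exp(4*I*pi/9)) + 1*(exp(-8*I*pi/9))*conj(exp(-4*I*pi/9)) + 1*(exp(-2*I*pi/3))*conj(exp(2*I*pi/3)) + 1*(exp(-4*I*pi/9))*conj(exp(-2*I*pi/9)) + 1*(exp(-2*I*pi/9))*conj(exp(8*I*pi/9))
  = (1) + (exp(-8*I*pi/9)) + (exp(2*I*pi/9)) + (exp(-2*I*pi/3)) + (exp(4*I*pi/9)) + (exp(-4*I*pi/9)) + (exp(2*I*pi/3)) + (exp(-2*I*pi/9)) + (exp(8*I*pi/9))
  = 0.
(Exp terms are combined using exp(i*s)*conj(exp(i*t)) = exp(i*(s-t)), and sums of them are collapsed using the identity that for every m > 1 the m distinct m-th roots of unity sum to 0, e.g. 1 + exp(2*I*pi/3) + exp(-2*I*pi/3) = 0.)
Dividing by |G| = 9 gives 0/9 = 0, matching the row-orthogonality relation <chi_1, chi_5> = [chi_1 = chi_5].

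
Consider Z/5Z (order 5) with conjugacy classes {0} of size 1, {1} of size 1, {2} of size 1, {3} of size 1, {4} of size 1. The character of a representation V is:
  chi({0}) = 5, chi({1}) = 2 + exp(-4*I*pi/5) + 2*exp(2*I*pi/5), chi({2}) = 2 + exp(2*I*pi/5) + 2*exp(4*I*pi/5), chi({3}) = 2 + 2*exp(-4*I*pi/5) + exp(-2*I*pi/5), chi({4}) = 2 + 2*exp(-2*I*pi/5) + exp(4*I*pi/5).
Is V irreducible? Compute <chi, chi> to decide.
Not irreducible (reducible): <chi, chi> = 9 > 1.

Explanation: <chi, chi> = (1/|G|) sum_C |C| * |chi(C)|^2 = (1/5)[1*|5|^2 + 1*|2 + exp(-4*I*pi/5) + 2*exp(2*I*pi/5)|^2 + 1*|2 + exp(2*I*pi/5) + 2*exp(4*I*pi/5)|^2 + 1*|2 + 2*exp(-4*I*pi/5) + exp(-2*I*pi/5)|^2 + 1*|2 + 2*exp(-2*I*pi/5) + exp(4*I*pi/5)|^2]
  = (1/5)[(25) + (5) + (5) + (5) + (5)] = 45/5 = 9.
(Exp terms are combined using exp(i*s)*conj(exp(i*t)) = exp(i*(s-t)), and sums of them are collapsed using the identity that for every m > 1 the m distinct m-th roots of unity sum to 0, e.g. 1 + exp(2*I*pi/3) + exp(-2*I*pi/3) = 0.)
A character is irreducible iff <chi, chi> = 1, so this representation is reducible.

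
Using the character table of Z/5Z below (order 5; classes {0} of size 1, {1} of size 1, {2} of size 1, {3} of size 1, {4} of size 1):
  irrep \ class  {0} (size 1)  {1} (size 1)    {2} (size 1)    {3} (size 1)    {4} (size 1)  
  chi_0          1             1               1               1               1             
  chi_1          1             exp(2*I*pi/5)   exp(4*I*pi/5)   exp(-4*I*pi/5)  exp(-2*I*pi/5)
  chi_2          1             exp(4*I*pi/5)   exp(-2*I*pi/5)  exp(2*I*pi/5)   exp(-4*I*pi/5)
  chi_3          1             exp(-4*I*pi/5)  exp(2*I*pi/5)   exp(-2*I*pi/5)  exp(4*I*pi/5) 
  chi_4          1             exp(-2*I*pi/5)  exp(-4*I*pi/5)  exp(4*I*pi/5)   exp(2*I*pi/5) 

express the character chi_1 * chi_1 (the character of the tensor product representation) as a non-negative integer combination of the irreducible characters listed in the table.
chi_1 tensor chi_1 = chi_2 (all other irreducibles have multiplicity 0).

The character of a tensor product is the pointwise product (chi_1 * chi_1)(C) = chi_1(C) * chi_1(C):
  {0}: (1)*(1), {1}: (exp(2*I*pi/5))*(exp(2*I*pi/5)), {2}: (exp(4*I*pi/5))*(exp(4*I*pi/5)), {3}: (exp(-4*I*pi/5))*(exp(-4*I*pi/5)), {4}: (exp(-2*I*pi/5))*(exp(-2*I*pi/5))
so (chi_1 * chi_1) takes values
  {0} -> 1, {1} -> exp(4*I*pi/5), {2} -> exp(-2*I*pi/5), {3} -> exp(2*I*pi/5), {4} -> exp(-4*I*pi/5).
Now take the inner product of this character with each irreducible chi from the table, <chi_1*chi_1, chi> = (1/5) sum_C |C| (chi_1*chi_1)(C) conj(chi(C)):
  <chi_1*chi_1, chi_0> = (1/5)[1*(1)*conj(1) + 1*(exp(4*I*pi/5))*conj(1) + 1*(exp(-2*I*pi/5))*conj(1) + 1*(exp(2*I*pi/5))*conj(1) + 1*(exp(-4*I*pi/5))*conj(1)]
      = (1/5)[(1) + (exp(4*I*pi/5)) + (exp(-2*I*pi/5)) + (exp(2*I*pi/5)) + (exp(-4*I*pi/5))] = 0/5 = 0
  <chi_1*chi_1, chi_1> = (1/5)[1*(1)*conj(1) + 1*(exp(4*I*pi/5))*conj(exp(2*I*pi/5)) + 1*(exp(-2*I*pi/5))*conj(exp(4*I*pi/5)) + 1*(exp(2*I*pi/5))*conj(exp(-4*I*pi/5)) + 1*(exp(-4*I*pi/5))*conj(exp(-2*I*pi/5))]
      = (1/5)[(1) + (exp(2*I*pi/5)) + (exp(4*I*pi/5)) + (exp(-4*I*pi/5)) + (exp(-2*I*pi/5))] = 0/5 = 0
  <chi_1*chi_1, chi_2> = (1/5)[1*(1)*conj(1) + 1*(exp(4*I*pi/5))*conj(exp(4*I*pi/5)) + 1*(exp(-2*I*pi/5))*conj(exp(-2*I*pi/5)) + 1*(exp(2*I*pi/5))*conj(exp(2*I*pi/5)) + 1*(exp(-4*I*pi/5))*conj(exp(-4*I*pi/5))]
      = (1/5)[(1) + (1) + (1) + (1) + (1)] = 5/5 = 1
  <chi_1*chi_1, chi_3> = (1/5)[1*(1)*conj(1) + 1*(exp(4*I*pi/5))*conj(exp(-4*I*pi/5)) + 1*(exp(-2*I*pi/5))*conj(exp(2*I*pi/5)) + 1*(exp(2*I*pi/5))*conj(exp(-2*I*pi/5)) + 1*(exp(-4*I*pi/5))*conj(exp(4*I*pi/5))]
      = (1/5)[(1) + (exp(-2*I*pi/5)) + (exp(-4*I*pi/5)) + (exp(4*I*pi/5)) + (exp(2*I*pi/5))] = 0/5 = 0
  <chi_1*chi_1, chi_4> = (1/5)[1*(1)*conj(1) + 1*(exp(4*I*pi/5))*conj(exp(-2*I*pi/5)) + 1*(exp(-2*I*pi/5))*conj(exp(-4*I*pi/5)) + 1*(exp(2*I*pi/5))*conj(exp(4*I*pi/5)) + 1*(exp(-4*I*pi/5))*conj(exp(2*I*pi/5))]
      = (1/5)[(1) + (exp(-4*I*pi/5)) + (exp(2*I*pi/5)) + (exp(-2*I*pi/5)) + (exp(4*I*pi/5))] = 0/5 = 0
(Exp terms are combined using exp(i*s)*conj(exp(i*t)) = exp(i*(s-t)), and sums of them are collapsed using the identity that for every m > 1 the m distinct m-th roots of unity sum to 0, e.g. 1 + exp(2*I*pi/3) + exp(-2*I*pi/3) = 0.)
Hence the multiplicities are chi_2: 1. Dimension check: dim(chi_1)*dim(chi_1) = 1*1 = 1 and sum (mult * dim) = 1*1 = 1.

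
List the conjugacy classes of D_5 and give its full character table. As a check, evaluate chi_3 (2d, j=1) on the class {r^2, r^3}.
Conjugacy classes: {e} of size 1, {r^1, r^4} of size 2, {r^2, r^3} of size 2, {s, sr, ..., sr^4} of size 5.
Character table:
  irrep \ class              {e} (size 1)  {r^1, r^4} (size 2)  {r^2, r^3} (size 2)  {s, sr, ..., sr^4} (size 5)
  chi_1 (triv)               1             1                    1                    1                          
  chi_2 (sign: r->1, s->-1)  1             1                    1                    -1                         
  chi_3 (2d, j=1)            2             -1/2 + sqrt(5)/2     -sqrt(5)/2 - 1/2     0                          
  chi_4 (2d, j=2)            2             -sqrt(5)/2 - 1/2     -1/2 + sqrt(5)/2     0                          

Spot check: chi_3 (2d, j=1) on {r^2, r^3} = -sqrt(5)/2 - 1/2.

Derivation: D_5 has order 2*5 = 10 with 4 conjugacy classes, hence 4 irreducibles. Sum of squared dims 1 + 1 + 4 + 4 = 10 = |G|. Linear characters come from the abelianisation; the 2-dimensional irreps have character r^k -> 2*cos(2*pi*j*k/5), reflections -> 0.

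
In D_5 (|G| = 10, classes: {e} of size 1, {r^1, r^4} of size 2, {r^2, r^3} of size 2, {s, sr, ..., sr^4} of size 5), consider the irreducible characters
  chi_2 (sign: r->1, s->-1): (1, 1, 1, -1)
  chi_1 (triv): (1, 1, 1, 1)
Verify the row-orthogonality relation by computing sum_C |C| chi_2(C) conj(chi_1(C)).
Sum = 0; so <chi_2, chi_1> = 0 (distinct irreducibles are orthogonal).

Explanation: Compute term by term over conjugacy classes (|C| * chi_2(C) * conj(chi_1(C))):
  1*(1)*conj(1) + 2*(1)*conj(1) + 2*(1)*conj(1) + 5*(-1)*conj(1)
  = (1) + (2) + (2) + (-5)
  = 0.
Dividing by |G| = 10 gives 0/10 = 0, matching the row-orthogonality relation <chi_2, chi_1> = [chi_2 = chi_1].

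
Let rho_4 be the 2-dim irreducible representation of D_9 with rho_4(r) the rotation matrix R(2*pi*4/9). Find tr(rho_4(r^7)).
chi_{rho_4}(r^7) = 2*cos(2*pi*4*7/9) = 2*cos(56*pi/9)

Explanation: rho_4(r^7) is rotation by angle 2*pi*4*7/9, whose trace is 2*cos(2*pi*4*7/9) = 2*cos(56*pi/9).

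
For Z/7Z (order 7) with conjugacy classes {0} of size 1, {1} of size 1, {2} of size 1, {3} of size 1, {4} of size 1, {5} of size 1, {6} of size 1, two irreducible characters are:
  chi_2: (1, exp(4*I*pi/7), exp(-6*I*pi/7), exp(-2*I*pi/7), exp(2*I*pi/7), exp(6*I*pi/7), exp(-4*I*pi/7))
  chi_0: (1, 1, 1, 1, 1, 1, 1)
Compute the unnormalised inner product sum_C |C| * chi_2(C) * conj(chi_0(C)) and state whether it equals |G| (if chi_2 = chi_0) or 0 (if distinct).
Sum = 0; so <chi_2, chi_0> = 0 (distinct irreducibles are orthogonal).

Explanation: Compute term by term over conjugacy classes (|C| * chi_2(C) * conj(chi_0(C))):
  1*(1)*conj(1) + 1*(exp(4*I*pi/7))*conj(1) + 1*(exp(-6*I*pi/7))*conj(1) + 1*(exp(-2*I*pi/7))*conj(1) + 1*(exp(2*I*pi/7))*conj(1) + 1*(exp(6*I*pi/7))*conj(1) + 1*(exp(-4*I*pi/7))*conj(1)
  = (1) + (exp(4*I*pi/7)) + (exp(-6*I*pi/7)) + (exp(-2*I*pi/7)) + (exp(2*I*pi/7)) + (exp(6*I*pi/7)) + (exp(-4*I*pi/7))
  = 0.
(Exp terms are combined using exp(i*s)*conj(exp(i*t)) = exp(i*(s-t)), and sums of them are collapsed using the identity that for every m > 1 the m distinct m-th roots of unity sum to 0, e.g. 1 + exp(2*I*pi/3) + exp(-2*I*pi/3) = 0.)
Dividing by |G| = 7 gives 0/7 = 0, matching the row-orthogonality relation <chi_2, chi_0> = [chi_2 = chi_0].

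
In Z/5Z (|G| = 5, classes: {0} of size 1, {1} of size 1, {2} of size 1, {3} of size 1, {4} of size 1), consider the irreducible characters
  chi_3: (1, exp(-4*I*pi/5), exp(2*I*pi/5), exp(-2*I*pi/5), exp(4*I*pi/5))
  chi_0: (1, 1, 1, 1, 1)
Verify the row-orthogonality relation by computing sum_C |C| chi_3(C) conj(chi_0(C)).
Sum = 0; so <chi_3, chi_0> = 0 (distinct irreducibles are orthogonal).

Details: Compute term by term over conjugacy classes (|C| * chi_3(C) * conj(chi_0(C))):
  1*(1)*conj(1) + 1*(exp(-4*I*pi/5))*conj(1) + 1*(exp(2*I*pi/5))*conj(1) + 1*(exp(-2*I*pi/5))*conj(1) + 1*(exp(4*I*pi/5))*conj(1)
  = (1) + (exp(-4*I*pi/5)) + (exp(2*I*pi/5)) + (exp(-2*I*pi/5)) + (exp(4*I*pi/5))
  = 0.
(Exp terms are combined using exp(i*s)*conj(exp(i*t)) = exp(i*(s-t)), and sums of them are collapsed using the identity that for every m > 1 the m distinct m-th roots of unity sum to 0, e.g. 1 + exp(2*I*pi/3) + exp(-2*I*pi/3) = 0.)
Dividing by |G| = 5 gives 0/5 = 0, matching the row-orthogonality relation <chi_3, chi_0> = [chi_3 = chi_0].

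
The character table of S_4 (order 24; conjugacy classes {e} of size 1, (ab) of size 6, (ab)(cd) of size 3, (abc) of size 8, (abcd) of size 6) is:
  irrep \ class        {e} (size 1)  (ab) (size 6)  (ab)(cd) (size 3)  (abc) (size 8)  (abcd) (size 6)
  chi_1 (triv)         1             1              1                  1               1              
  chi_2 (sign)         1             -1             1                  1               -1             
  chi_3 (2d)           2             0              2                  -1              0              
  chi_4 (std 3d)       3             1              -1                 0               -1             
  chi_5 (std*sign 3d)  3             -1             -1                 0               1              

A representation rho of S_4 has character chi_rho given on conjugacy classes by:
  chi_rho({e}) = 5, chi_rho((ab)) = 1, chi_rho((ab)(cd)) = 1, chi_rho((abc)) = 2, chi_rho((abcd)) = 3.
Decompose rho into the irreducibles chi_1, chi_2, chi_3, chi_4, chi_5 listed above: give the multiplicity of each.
Multiplicities: chi_1: 2, chi_2: 0, chi_3: 0, chi_4: 0, chi_5: 1.

Working: Use <chi_rho, chi> = (1/|G|) sum_C |C| * chi_rho(C) * conj(chi(C)) with |G| = 24 for each irreducible chi in the table:
  <chi_rho, chi_1> = (1/24)[1*(5)*conj(1) + 6*(1)*conj(1) + 3*(1)*conj(1) + 8*(2)*conj(1) + 6*(3)*conj(1)]
      = (1/24)[(5) + (6) + (3) + (16) + (18)] = 48/24 = 2
  <chi_rho, chi_2> = (1/24)[1*(5)*conj(1) + 6*(1)*conj(-1) + 3*(1)*conj(1) + 8*(2)*conj(1) + 6*(3)*conj(-1)]
      = (1/24)[(5) + (-6) + (3) + (16) + (-18)] = 0/24 = 0
  <chi_rho, chi_3> = (1/24)[1*(5)*conj(2) + 6*(1)*conj(0) + 3*(1)*conj(2) + 8*(2)*conj(-1) + 6*(3)*conj(0)]
      = (1/24)[(10) + (0) + (6) + (-16) + (0)] = 0/24 = 0
  <chi_rho, chi_4> = (1/24)[1*(5)*conj(3) + 6*(1)*conj(1) + 3*(1)*conj(-1) + 8*(2)*conj(0) + 6*(3)*conj(-1)]
      = (1/24)[(15) + (6) + (-3) + (0) + (-18)] = 0/24 = 0
  <chi_rho, chi_5> = (1/24)[1*(5)*conj(3) + 6*(1)*conj(-1) + 3*(1)*conj(-1) + 8*(2)*conj(0) + 6*(3)*conj(1)]
      = (1/24)[(15) + (-6) + (-3) + (0) + (18)] = 24/24 = 1
Dimension check: dim(rho) = sum (mult * dim) = 2*1 + 0*1 + 0*2 + 0*3 + 1*3 = 5 = chi_rho(e) = 5.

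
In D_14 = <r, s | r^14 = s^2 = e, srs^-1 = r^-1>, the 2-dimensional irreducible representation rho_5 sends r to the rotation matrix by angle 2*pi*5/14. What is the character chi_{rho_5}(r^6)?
chi_{rho_5}(r^6) = 2*cos(2*pi*5*6/14) = 2*cos(30*pi/7)

Derivation: rho_5(r^6) is rotation by angle 2*pi*5*6/14, whose trace is 2*cos(2*pi*5*6/14) = 2*cos(30*pi/7).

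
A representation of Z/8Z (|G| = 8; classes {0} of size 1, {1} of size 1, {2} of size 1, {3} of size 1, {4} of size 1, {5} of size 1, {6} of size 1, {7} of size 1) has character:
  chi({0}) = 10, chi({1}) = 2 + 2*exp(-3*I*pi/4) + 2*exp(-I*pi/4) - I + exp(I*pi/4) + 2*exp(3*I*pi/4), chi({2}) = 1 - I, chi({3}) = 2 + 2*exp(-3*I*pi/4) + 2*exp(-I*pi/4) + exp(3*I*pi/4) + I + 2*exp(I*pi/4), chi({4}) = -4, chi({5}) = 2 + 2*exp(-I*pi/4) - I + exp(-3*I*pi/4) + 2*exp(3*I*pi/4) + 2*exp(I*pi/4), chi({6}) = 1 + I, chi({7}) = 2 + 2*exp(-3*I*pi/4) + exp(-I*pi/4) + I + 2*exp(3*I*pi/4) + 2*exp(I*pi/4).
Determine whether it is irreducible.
Not irreducible (reducible): <chi, chi> = 18 > 1.

Why: <chi, chi> = (1/|G|) sum_C |C| * |chi(C)|^2 = (1/8)[1*|10|^2 + 1*|2 + 2*exp(-3*I*pi/4) + 2*exp(-I*pi/4) - I + exp(I*pi/4) + 2*exp(3*I*pi/4)|^2 + 1*|1 - I|^2 + 1*|2 + 2*exp(-3*I*pi/4) + 2*exp(-I*pi/4) + exp(3*I*pi/4) + I + 2*exp(I*pi/4)|^2 + 1*|-4|^2 + 1*|2 + 2*exp(-I*pi/4) - I + exp(-3*I*pi/4) + 2*exp(3*I*pi/4) + 2*exp(I*pi/4)|^2 + 1*|1 + I|^2 + 1*|2 + 2*exp(-3*I*pi/4) + exp(-I*pi/4) + I + 2*exp(3*I*pi/4) + 2*exp(I*pi/4)|^2]
  = (1/8)[(100) + (6 + 8*exp(-3*I*pi/4) + 6*exp(-I*pi/4) + 7*exp(3*I*pi/4) + 7*exp(I*pi/4)) + (2) + (6 + 7*exp(-3*I*pi/4) + 7*exp(-I*pi/4) + 6*exp(3*I*pi/4) + 8*exp(I*pi/4)) + (16) + (6 + 7*exp(-3*I*pi/4) + 7*exp(-I*pi/4) + 6*exp(3*I*pi/4) + 8*exp(I*pi/4)) + (2) + (6 + 8*exp(-3*I*pi/4) + 6*exp(-I*pi/4) + 7*exp(3*I*pi/4) + 7*exp(I*pi/4))] = 144/8 = 18.
(Exp terms are combined using exp(i*s)*conj(exp(i*t)) = exp(i*(s-t)), and sums of them are collapsed using the identity that for every m > 1 the m distinct m-th roots of unity sum to 0, e.g. 1 + exp(2*I*pi/3) + exp(-2*I*pi/3) = 0.)
A character is irreducible iff <chi, chi> = 1, so this representation is reducible.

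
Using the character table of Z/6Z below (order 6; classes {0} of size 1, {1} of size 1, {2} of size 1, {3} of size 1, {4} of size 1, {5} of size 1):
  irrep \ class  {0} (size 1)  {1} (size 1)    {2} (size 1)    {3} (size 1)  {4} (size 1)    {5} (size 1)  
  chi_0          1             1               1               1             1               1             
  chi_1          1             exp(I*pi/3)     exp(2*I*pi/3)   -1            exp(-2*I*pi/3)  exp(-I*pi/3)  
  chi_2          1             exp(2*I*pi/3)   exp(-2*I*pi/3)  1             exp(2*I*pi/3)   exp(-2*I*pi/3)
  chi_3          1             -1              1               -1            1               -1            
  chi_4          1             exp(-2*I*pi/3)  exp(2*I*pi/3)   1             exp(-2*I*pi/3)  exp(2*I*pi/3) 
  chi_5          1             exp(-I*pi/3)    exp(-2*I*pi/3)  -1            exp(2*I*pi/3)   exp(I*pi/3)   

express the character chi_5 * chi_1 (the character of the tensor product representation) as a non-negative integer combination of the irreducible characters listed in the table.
chi_5 tensor chi_1 = chi_0 (all other irreducibles have multiplicity 0).

Proof sketch: The character of a tensor product is the pointwise product (chi_5 * chi_1)(C) = chi_5(C) * chi_1(C):
  {0}: (1)*(1), {1}: (exp(-I*pi/3))*(exp(I*pi/3)), {2}: (exp(-2*I*pi/3))*(exp(2*I*pi/3)), {3}: (-1)*(-1), {4}: (exp(2*I*pi/3))*(exp(-2*I*pi/3)), {5}: (exp(I*pi/3))*(exp(-I*pi/3))
so (chi_5 * chi_1) takes values
  {0} -> 1, {1} -> 1, {2} -> 1, {3} -> 1, {4} -> 1, {5} -> 1.
Now take the inner product of this character with each irreducible chi from the table, <chi_5*chi_1, chi> = (1/6) sum_C |C| (chi_5*chi_1)(C) conj(chi(C)):
  <chi_5*chi_1, chi_0> = (1/6)[1*(1)*conj(1) + 1*(1)*conj(1) + 1*(1)*conj(1) + 1*(1)*conj(1) + 1*(1)*conj(1) + 1*(1)*conj(1)]
      = (1/6)[(1) + (1) + (1) + (1) + (1) + (1)] = 6/6 = 1
  <chi_5*chi_1, chi_1> = (1/6)[1*(1)*conj(1) + 1*(1)*conj(exp(I*pi/3)) + 1*(1)*conj(exp(2*I*pi/3)) + 1*(1)*conj(-1) + 1*(1)*conj(exp(-2*I*pi/3)) + 1*(1)*conj(exp(-I*pi/3))]
      = (1/6)[(1) + (exp(-I*pi/3)) + (exp(-2*I*pi/3)) + (-1) + (exp(2*I*pi/3)) + (exp(I*pi/3))] = 0/6 = 0
  <chi_5*chi_1, chi_2> = (1/6)[1*(1)*conj(1) + 1*(1)*conj(exp(2*I*pi/3)) + 1*(1)*conj(exp(-2*I*pi/3)) + 1*(1)*conj(1) + 1*(1)*conj(exp(2*I*pi/3)) + 1*(1)*conj(exp(-2*I*pi/3))]
      = (1/6)[(1) + (exp(-2*I*pi/3)) + (exp(2*I*pi/3)) + (1) + (exp(-2*I*pi/3)) + (exp(2*I*pi/3))] = 0/6 = 0
  <chi_5*chi_1, chi_3> = (1/6)[1*(1)*conj(1) + 1*(1)*conj(-1) + 1*(1)*conj(1) + 1*(1)*conj(-1) + 1*(1)*conj(1) + 1*(1)*conj(-1)]
      = (1/6)[(1) + (-1) + (1) + (-1) + (1) + (-1)] = 0/6 = 0
  <chi_5*chi_1, chi_4> = (1/6)[1*(1)*conj(1) + 1*(1)*conj(exp(-2*I*pi/3)) + 1*(1)*conj(exp(2*I*pi/3)) + 1*(1)*conj(1) + 1*(1)*conj(exp(-2*I*pi/3)) + 1*(1)*conj(exp(2*I*pi/3))]
      = (1/6)[(1) + (exp(2*I*pi/3)) + (exp(-2*I*pi/3)) + (1) + (exp(2*I*pi/3)) + (exp(-2*I*pi/3))] = 0/6 = 0
  <chi_5*chi_1, chi_5> = (1/6)[1*(1)*conj(1) + 1*(1)*conj(exp(-I*pi/3)) + 1*(1)*conj(exp(-2*I*pi/3)) + 1*(1)*conj(-1) + 1*(1)*conj(exp(2*I*pi/3)) + 1*(1)*conj(exp(I*pi/3))]
      = (1/6)[(1) + (exp(I*pi/3)) + (exp(2*I*pi/3)) + (-1) + (exp(-2*I*pi/3)) + (exp(-I*pi/3))] = 0/6 = 0
(Exp terms are combined using exp(i*s)*conj(exp(i*t)) = exp(i*(s-t)), and sums of them are collapsed using the identity that for every m > 1 the m distinct m-th roots of unity sum to 0, e.g. 1 + exp(2*I*pi/3) + exp(-2*I*pi/3) = 0.)
Hence the multiplicities are chi_0: 1. Dimension check: dim(chi_5)*dim(chi_1) = 1*1 = 1 and sum (mult * dim) = 1*1 = 1.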